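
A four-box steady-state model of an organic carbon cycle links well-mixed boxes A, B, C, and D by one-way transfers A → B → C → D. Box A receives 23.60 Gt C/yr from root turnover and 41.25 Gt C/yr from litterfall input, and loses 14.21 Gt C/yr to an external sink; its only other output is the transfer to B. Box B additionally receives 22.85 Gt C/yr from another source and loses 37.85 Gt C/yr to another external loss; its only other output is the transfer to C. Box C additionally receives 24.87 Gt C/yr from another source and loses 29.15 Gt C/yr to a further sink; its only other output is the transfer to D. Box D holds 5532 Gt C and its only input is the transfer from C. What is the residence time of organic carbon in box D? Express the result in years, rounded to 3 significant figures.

Box A: F(A→B) = (23.60 + 41.25) − 14.21 = 50.640 Gt C/yr.
Box B: F(B→C) = (50.640 + 22.85) − 37.85 = 35.640 Gt C/yr.
Box C: F(C→D) = (35.640 + 24.87) − 29.15 = 31.360 Gt C/yr.
Box D throughput = its input = 31.360 Gt C/yr; τ = 5532 / 31.360 = 176.4 yr.

176 yr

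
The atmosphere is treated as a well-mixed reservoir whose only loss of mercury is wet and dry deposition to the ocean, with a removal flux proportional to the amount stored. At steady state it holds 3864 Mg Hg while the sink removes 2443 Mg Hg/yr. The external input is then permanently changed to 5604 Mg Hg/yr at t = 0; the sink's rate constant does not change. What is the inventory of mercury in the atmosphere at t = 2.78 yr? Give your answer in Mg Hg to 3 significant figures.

8000 Mg Hg

The sink rate constant is k = F₀/M₀ = 2443/3864 = 0.6322 yr⁻¹.
Solving dM/dt = F₁ − kM with M(0) = M₀ gives M(t) = F₁/k + (M₀ − F₁/k)·e^(−kt).
F₁/k = 5604/0.6322 = 8863.6 Mg Hg; kt = 0.6322 × 2.78 = 1.758, e^(−kt) = 0.1725.
M(2.78) = 8863.6 + (3864 − 8863.6) × 0.1725 = 8863.6 − 862.2 = 8001.4 Mg Hg.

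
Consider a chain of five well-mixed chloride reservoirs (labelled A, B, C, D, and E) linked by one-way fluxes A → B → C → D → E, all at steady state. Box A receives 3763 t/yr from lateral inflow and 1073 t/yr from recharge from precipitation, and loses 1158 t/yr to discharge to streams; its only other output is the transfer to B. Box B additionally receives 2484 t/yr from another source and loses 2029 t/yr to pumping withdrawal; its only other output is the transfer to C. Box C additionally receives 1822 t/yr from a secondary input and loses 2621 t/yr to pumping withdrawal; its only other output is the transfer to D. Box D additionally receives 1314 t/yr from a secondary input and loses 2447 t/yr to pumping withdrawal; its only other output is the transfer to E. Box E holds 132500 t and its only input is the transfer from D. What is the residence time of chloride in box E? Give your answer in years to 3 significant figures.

Box A: F(A→B) = (3763 + 1073) − 1158 = 3678.0 t/yr.
Box B: F(B→C) = (3678.0 + 2484) − 2029 = 4133.0 t/yr.
Box C: F(C→D) = (4133.0 + 1822) − 2621 = 3334.0 t/yr.
Box D: F(D→E) = (3334.0 + 1314) − 2447 = 2201.0 t/yr.
Box E throughput = its input = 2201.0 t/yr; τ = 132500 / 2201.0 = 60.20 yr.

60.2 yr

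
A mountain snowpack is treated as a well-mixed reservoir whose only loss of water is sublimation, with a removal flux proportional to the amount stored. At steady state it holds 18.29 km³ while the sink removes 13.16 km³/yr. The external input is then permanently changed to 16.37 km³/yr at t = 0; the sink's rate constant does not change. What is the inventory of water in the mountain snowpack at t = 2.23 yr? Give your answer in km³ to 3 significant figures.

21.9 km³

τ = M₀/F₀ = 18.29/13.16 = 1.390 yr; rate constant k = 1/τ.
New steady state M_∞ = F₁/k = F₁·τ = 16.37 × 1.390 = 22.751 km³.
M(t) = M_∞ + (M₀ − M_∞)·e^(−t/τ); t/τ = 2.23/1.390 = 1.605, so e^(−t/τ) = 0.2010.
M(t) = 22.751 − 4.461 × 0.2010 = 21.855 km³.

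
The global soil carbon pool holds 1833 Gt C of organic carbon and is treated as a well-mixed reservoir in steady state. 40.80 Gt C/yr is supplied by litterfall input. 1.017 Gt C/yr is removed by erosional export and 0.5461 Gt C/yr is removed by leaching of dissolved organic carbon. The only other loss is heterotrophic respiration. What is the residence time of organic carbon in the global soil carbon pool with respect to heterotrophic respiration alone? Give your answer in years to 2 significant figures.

At steady state ΣF_in = ΣF_out.
ΣF_in = 40.800 Gt C/yr.
Heterotrophic respiration flux = ΣF_in − (1.017 + 0.5461) = 40.800 − 1.563 = 39.24 Gt C/yr.
τ = M / F = 1833 / 39.24 = 46.72 yr.

47 yr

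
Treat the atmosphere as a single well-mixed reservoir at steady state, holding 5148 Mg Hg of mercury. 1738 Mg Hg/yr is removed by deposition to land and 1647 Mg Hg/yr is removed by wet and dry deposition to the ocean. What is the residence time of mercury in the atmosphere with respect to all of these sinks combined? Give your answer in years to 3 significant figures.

1.52 yr

Total removal flux = 1738 + 1647 = 3385.0 Mg Hg/yr.
τ = M / ΣF_out = 5148 / 3385.0 = 1.521 yr.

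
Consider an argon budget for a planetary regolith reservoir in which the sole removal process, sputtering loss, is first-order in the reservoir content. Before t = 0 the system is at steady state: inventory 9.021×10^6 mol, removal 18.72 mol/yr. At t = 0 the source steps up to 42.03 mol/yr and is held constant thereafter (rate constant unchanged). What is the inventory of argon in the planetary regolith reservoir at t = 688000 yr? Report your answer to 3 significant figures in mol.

Residence time τ = M₀/F₀ = 481900 yr. The eventual steady state is M_∞ = M₀·(F₁/F₀) = 9.021×10^6 × 42.03/18.72 = 2.0254×10^7 mol.
The anomaly ΔM(t) = M(t) − M_∞ decays as ΔM₀·e^(−t/τ) with ΔM₀ = 9.021×10^6 − 2.0254×10^7 = −1.123×10^7 mol.
At t = 688000 yr, e^(−t/τ) = e^(−1.428) = 0.2399, so ΔM = −2.694×10^6 mol and M = 2.0254×10^7 − 2.694×10^6 = 1.7560×10^7 mol.

1.76×10^7 mol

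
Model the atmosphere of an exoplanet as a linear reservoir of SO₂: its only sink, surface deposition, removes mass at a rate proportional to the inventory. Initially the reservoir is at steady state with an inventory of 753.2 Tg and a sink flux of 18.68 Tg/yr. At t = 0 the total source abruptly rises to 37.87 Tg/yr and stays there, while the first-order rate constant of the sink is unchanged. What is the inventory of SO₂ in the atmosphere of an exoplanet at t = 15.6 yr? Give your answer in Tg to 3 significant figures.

Residence time τ = M₀/F₀ = 40.32 yr. The eventual steady state is M_∞ = M₀·(F₁/F₀) = 753.2 × 37.87/18.68 = 1527.0 Tg.
The anomaly ΔM(t) = M(t) − M_∞ decays as ΔM₀·e^(−t/τ) with ΔM₀ = 753.2 − 1527.0 = −773.8 Tg.
At t = 15.6 yr, e^(−t/τ) = e^(−0.3869) = 0.6792, so ΔM = −525.5 Tg and M = 1527.0 − 525.5 = 1001.5 Tg.

1000 Tg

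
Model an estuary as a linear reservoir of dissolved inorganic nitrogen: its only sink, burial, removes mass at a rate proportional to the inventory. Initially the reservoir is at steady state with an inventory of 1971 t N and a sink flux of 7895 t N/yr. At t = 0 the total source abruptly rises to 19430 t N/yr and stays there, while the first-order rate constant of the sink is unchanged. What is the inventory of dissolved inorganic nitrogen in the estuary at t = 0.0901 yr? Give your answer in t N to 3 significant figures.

Residence time τ = M₀/F₀ = 0.2497 yr. The eventual steady state is M_∞ = M₀·(F₁/F₀) = 1971 × 19430/7895 = 4850.7 t N.
The anomaly ΔM(t) = M(t) − M_∞ decays as ΔM₀·e^(−t/τ) with ΔM₀ = 1971 − 4850.7 = −2880 t N.
At t = 0.0901 yr, e^(−t/τ) = e^(−0.3609) = 0.6970, so ΔM = −2007 t N and M = 4850.7 − 2007 = 2843.4 t N.

2840 t N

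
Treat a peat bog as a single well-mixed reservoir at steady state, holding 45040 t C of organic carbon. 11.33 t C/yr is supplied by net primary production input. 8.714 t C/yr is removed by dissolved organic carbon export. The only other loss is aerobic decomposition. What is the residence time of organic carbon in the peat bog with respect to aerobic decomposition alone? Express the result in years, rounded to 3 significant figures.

17200 yr

At steady state ΣF_in = ΣF_out.
ΣF_in = 11.330 t C/yr.
Aerobic decomposition flux = ΣF_in − (8.714) = 11.330 − 8.714 = 2.616 t C/yr.
τ = M / F = 45040 / 2.616 = 17220 yr.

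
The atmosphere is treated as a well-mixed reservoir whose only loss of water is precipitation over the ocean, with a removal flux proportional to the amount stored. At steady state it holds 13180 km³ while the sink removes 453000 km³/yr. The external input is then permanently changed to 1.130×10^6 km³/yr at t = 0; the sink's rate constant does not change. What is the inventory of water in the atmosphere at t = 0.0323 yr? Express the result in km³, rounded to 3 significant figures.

The sink rate constant is k = F₀/M₀ = 453000/13180 = 34.37 yr⁻¹.
Solving dM/dt = F₁ − kM with M(0) = M₀ gives M(t) = F₁/k + (M₀ − F₁/k)·e^(−kt).
F₁/k = 1.130×10^6/34.37 = 32877 km³; kt = 34.37 × 0.0323 = 1.110, e^(−kt) = 0.3295.
M(0.0323) = 32877 + (13180 − 32877) × 0.3295 = 32877 − 6490 = 26387 km³.

26400 km³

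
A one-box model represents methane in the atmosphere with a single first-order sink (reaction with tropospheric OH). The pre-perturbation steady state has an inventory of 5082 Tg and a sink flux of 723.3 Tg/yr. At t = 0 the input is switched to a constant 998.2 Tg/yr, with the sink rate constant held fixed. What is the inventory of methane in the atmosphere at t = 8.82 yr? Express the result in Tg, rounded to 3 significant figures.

6460 Tg

Residence time τ = M₀/F₀ = 7.026 yr. The eventual steady state is M_∞ = M₀·(F₁/F₀) = 5082 × 998.2/723.3 = 7013.5 Tg.
The anomaly ΔM(t) = M(t) − M_∞ decays as ΔM₀·e^(−t/τ) with ΔM₀ = 5082 − 7013.5 = −1931 Tg.
At t = 8.82 yr, e^(−t/τ) = e^(−1.255) = 0.2850, so ΔM = −550.4 Tg and M = 7013.5 − 550.4 = 6463.0 Tg.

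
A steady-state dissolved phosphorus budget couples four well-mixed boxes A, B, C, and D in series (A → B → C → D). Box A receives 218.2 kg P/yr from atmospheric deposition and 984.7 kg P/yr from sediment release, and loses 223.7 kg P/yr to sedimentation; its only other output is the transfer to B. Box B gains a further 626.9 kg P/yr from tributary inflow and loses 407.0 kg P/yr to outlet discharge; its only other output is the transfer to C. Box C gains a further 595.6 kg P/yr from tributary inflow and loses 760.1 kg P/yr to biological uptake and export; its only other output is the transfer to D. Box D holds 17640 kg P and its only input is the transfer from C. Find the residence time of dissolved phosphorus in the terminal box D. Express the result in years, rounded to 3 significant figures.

Box A: F(A→B) = (218.2 + 984.7) − 223.7 = 979.20 kg P/yr.
Box B: F(B→C) = (979.20 + 626.9) − 407.0 = 1199.1 kg P/yr.
Box C: F(C→D) = (1199.1 + 595.6) − 760.1 = 1034.6 kg P/yr.
Box D throughput = its input = 1034.6 kg P/yr; τ = 17640 / 1034.6 = 17.05 yr.

17.1 yr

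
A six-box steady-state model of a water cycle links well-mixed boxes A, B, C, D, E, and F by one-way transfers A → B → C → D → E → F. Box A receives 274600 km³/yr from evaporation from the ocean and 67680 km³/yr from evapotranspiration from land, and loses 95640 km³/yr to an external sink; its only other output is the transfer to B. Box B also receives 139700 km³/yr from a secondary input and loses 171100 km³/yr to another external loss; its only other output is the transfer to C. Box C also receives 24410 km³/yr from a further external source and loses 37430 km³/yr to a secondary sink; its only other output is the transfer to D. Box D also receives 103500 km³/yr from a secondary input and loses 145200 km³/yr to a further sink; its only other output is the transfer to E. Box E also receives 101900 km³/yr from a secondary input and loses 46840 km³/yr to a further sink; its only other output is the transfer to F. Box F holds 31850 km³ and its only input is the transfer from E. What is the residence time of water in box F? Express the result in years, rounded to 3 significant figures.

0.148 yr

Box A: F(A→B) = (274600 + 67680) − 95640 = 246640 km³/yr.
Box B: F(B→C) = (246640 + 139700) − 171100 = 215240 km³/yr.
Box C: F(C→D) = (215240 + 24410) − 37430 = 202220 km³/yr.
Box D: F(D→E) = (202220 + 103500) − 145200 = 160520 km³/yr.
Box E: F(E→F) = (160520 + 101900) − 46840 = 215580 km³/yr.
Box F throughput = its input = 215580 km³/yr; τ = 31850 / 215580 = 0.1477 yr.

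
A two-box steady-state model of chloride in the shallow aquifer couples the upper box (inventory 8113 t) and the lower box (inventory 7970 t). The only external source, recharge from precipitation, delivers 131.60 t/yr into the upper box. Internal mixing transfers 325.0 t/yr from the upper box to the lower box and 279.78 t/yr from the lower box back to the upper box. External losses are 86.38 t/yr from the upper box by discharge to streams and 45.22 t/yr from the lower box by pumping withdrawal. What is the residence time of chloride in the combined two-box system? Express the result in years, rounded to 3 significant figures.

122 yr

For the system as a whole, the A↔B exchange is internal and contributes nothing to the throughput; only the external sinks remove mass.
M_total = 8113 + 7970 = 16083 t.
ΣF_external_out = 86.38 + 45.22 = 131.60 t/yr.
τ = M_total / ΣF_ext = 16083 / 131.60 = 122.2 yr.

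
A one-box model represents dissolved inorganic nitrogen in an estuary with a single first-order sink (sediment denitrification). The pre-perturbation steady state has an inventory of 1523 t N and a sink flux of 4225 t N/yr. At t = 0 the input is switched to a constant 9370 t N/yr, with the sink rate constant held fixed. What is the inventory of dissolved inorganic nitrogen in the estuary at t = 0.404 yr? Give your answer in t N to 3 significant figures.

2770 t N

τ = M₀/F₀ = 1523/4225 = 0.3605 yr; rate constant k = 1/τ.
New steady state M_∞ = F₁/k = F₁·τ = 9370 × 0.3605 = 3377.6 t N.
M(t) = M_∞ + (M₀ − M_∞)·e^(−t/τ); t/τ = 0.404/0.3605 = 1.121, so e^(−t/τ) = 0.3260.
M(t) = 3377.6 − 1855 × 0.3260 = 2773.0 t N.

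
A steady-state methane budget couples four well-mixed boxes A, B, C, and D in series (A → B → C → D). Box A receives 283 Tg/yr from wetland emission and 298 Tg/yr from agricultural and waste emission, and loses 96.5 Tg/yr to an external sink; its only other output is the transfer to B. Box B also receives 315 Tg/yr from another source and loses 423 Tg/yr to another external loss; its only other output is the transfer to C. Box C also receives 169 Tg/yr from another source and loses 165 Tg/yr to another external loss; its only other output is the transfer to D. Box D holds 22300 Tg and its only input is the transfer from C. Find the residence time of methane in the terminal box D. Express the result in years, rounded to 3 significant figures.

58.6 yr

Box A: F(A→B) = (283 + 298) − 96.5 = 484.50 Tg/yr.
Box B: F(B→C) = (484.50 + 315) − 423 = 376.50 Tg/yr.
Box C: F(C→D) = (376.50 + 169) − 165 = 380.50 Tg/yr.
Box D throughput = its input = 380.50 Tg/yr; τ = 22300 / 380.50 = 58.61 yr.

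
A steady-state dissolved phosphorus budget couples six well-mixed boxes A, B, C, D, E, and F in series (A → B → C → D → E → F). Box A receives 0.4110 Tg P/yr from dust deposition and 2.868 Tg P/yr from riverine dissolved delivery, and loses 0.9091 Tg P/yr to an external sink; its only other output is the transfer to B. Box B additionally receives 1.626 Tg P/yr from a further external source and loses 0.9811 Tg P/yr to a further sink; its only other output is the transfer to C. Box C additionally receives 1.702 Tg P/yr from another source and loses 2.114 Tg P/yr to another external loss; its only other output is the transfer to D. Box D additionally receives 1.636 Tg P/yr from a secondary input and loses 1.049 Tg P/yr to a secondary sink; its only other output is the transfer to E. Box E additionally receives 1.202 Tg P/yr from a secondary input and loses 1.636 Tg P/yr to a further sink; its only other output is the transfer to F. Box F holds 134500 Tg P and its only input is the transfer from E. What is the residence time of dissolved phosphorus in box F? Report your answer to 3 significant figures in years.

Box A: F(A→B) = (0.4110 + 2.868) − 0.9091 = 2.3699 Tg P/yr.
Box B: F(B→C) = (2.3699 + 1.626) − 0.9811 = 3.0148 Tg P/yr.
Box C: F(C→D) = (3.0148 + 1.702) − 2.114 = 2.6028 Tg P/yr.
Box D: F(D→E) = (2.6028 + 1.636) − 1.049 = 3.1898 Tg P/yr.
Box E: F(E→F) = (3.1898 + 1.202) − 1.636 = 2.7558 Tg P/yr.
Box F throughput = its input = 2.7558 Tg P/yr; τ = 134500 / 2.7558 = 48810 yr.

48800 yr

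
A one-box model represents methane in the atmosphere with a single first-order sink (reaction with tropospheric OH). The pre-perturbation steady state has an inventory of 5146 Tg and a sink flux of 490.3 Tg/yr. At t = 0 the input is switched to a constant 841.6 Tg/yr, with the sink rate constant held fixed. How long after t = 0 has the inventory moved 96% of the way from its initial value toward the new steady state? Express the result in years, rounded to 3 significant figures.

33.8 yr

τ = M₀/F₀ = 5146/490.3 = 10.50 yr.
The remaining gap fraction is e^(−t/τ); 96% covered ⇒ e^(−t/τ) = 0.0400.
t = −τ ln(0.0400) = 10.50 × 3.219 = 33.78 yr.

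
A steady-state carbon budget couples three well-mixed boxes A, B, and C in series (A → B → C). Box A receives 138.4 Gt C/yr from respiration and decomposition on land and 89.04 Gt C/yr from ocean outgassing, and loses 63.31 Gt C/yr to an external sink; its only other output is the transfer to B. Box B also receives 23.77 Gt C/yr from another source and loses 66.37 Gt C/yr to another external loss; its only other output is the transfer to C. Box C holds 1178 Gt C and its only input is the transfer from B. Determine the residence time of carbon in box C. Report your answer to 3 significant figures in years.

Box A: F(A→B) = (138.4 + 89.04) − 63.31 = 164.13 Gt C/yr.
Box B: F(B→C) = (164.13 + 23.77) − 66.37 = 121.53 Gt C/yr.
Box C throughput = its input = 121.53 Gt C/yr; τ = 1178 / 121.53 = 9.693 yr.

9.69 yr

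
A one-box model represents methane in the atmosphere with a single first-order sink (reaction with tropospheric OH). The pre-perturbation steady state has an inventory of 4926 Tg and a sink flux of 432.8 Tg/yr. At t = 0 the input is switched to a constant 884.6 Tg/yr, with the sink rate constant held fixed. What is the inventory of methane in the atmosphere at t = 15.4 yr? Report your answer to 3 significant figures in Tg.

τ = M₀/F₀ = 4926/432.8 = 11.38 yr; rate constant k = 1/τ.
New steady state M_∞ = F₁/k = F₁·τ = 884.6 × 11.38 = 10068 Tg.
M(t) = M_∞ + (M₀ − M_∞)·e^(−t/τ); t/τ = 15.4/11.38 = 1.353, so e^(−t/τ) = 0.2585.
M(t) = 10068 − 5142 × 0.2585 = 8739.2 Tg.

8740 Tg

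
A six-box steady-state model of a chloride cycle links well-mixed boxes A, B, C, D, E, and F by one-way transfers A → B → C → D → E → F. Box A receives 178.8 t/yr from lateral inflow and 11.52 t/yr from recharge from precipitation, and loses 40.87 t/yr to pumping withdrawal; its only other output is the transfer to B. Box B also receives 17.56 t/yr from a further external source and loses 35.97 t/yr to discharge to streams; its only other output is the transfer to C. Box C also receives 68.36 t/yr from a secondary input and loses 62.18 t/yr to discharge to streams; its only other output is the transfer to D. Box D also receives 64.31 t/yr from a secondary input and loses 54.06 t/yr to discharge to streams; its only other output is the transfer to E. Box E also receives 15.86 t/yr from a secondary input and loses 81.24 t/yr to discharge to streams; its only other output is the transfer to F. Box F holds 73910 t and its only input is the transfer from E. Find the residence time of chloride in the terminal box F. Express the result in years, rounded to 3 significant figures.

900 yr

Box A: F(A→B) = (178.8 + 11.52) − 40.87 = 149.45 t/yr.
Box B: F(B→C) = (149.45 + 17.56) − 35.97 = 131.04 t/yr.
Box C: F(C→D) = (131.04 + 68.36) − 62.18 = 137.22 t/yr.
Box D: F(D→E) = (137.22 + 64.31) − 54.06 = 147.47 t/yr.
Box E: F(E→F) = (147.47 + 15.86) − 81.24 = 82.090 t/yr.
Box F throughput = its input = 82.090 t/yr; τ = 73910 / 82.090 = 900.4 yr.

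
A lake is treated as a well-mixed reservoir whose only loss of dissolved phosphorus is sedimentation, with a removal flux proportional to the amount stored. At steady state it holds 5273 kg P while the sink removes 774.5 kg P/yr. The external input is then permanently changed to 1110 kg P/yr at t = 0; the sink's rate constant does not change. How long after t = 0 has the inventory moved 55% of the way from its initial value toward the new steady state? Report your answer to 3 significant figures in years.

τ = M₀/F₀ = 5273/774.5 = 6.808 yr.
The remaining gap fraction is e^(−t/τ); 55% covered ⇒ e^(−t/τ) = 0.450.
t = −τ ln(0.450) = 6.808 × 0.7985 = 5.436 yr.

5.44 yr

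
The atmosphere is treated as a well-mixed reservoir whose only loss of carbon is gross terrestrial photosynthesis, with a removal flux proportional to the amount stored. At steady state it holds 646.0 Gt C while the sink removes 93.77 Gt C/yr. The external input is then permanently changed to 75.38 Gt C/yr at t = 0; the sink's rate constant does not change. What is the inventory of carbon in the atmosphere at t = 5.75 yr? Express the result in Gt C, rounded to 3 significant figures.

574 Gt C

Residence time τ = M₀/F₀ = 6.889 yr. The eventual steady state is M_∞ = M₀·(F₁/F₀) = 646.0 × 75.38/93.77 = 519.31 Gt C.
The anomaly ΔM(t) = M(t) − M_∞ decays as ΔM₀·e^(−t/τ) with ΔM₀ = 646.0 − 519.31 = 126.7 Gt C.
At t = 5.75 yr, e^(−t/τ) = e^(−0.8346) = 0.4340, so ΔM = 54.99 Gt C and M = 519.31 + 54.99 = 574.30 Gt C.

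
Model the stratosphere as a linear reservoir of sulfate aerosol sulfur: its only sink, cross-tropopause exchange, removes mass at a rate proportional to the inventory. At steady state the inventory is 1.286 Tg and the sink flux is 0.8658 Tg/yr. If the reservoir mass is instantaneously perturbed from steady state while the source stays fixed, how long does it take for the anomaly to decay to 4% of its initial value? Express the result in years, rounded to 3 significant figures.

4.78 yr

For a linear reservoir the anomaly decays as exp(−t/τ) with τ = M/F = 1.286/0.8658 = 1.485 yr.
exp(−t/τ) = 0.04 ⇒ t = −τ ln(0.04) = 1.485 × 3.219 = 4.781 yr.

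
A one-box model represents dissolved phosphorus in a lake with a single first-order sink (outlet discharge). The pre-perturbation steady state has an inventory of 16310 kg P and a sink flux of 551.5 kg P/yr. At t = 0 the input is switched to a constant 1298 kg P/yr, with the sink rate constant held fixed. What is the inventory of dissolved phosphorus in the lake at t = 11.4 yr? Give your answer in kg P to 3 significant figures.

23400 kg P

τ = M₀/F₀ = 16310/551.5 = 29.57 yr; rate constant k = 1/τ.
New steady state M_∞ = F₁/k = F₁·τ = 1298 × 29.57 = 38387 kg P.
M(t) = M_∞ + (M₀ − M_∞)·e^(−t/τ); t/τ = 11.4/29.57 = 0.3855, so e^(−t/τ) = 0.6801.
M(t) = 38387 − 22080 × 0.6801 = 23372 kg P.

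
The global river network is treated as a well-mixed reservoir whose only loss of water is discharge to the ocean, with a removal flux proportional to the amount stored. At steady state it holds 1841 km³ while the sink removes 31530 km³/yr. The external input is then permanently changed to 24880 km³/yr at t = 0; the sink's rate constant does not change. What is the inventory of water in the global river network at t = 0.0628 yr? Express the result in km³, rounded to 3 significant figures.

1590 km³

The sink rate constant is k = F₀/M₀ = 31530/1841 = 17.13 yr⁻¹.
Solving dM/dt = F₁ − kM with M(0) = M₀ gives M(t) = F₁/k + (M₀ − F₁/k)·e^(−kt).
F₁/k = 24880/17.13 = 1452.7 km³; kt = 17.13 × 0.0628 = 1.076, e^(−kt) = 0.3411.
M(0.0628) = 1452.7 + (1841 − 1452.7) × 0.3411 = 1452.7 + 132.4 = 1585.2 km³.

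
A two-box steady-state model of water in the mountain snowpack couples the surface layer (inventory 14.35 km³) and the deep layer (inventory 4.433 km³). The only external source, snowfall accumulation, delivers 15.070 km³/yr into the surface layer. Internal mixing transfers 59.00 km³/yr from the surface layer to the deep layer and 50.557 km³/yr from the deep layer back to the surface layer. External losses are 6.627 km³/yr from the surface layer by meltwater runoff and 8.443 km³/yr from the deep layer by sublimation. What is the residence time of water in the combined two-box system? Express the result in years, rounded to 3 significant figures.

1.25 yr

Treat the two boxes together as one reservoir: the mixing fluxes between them are internal recycling, so τ = ΣM / Σ(external losses).
M_total = 14.35 + 4.433 = 18.783 km³.
ΣF_external_out = 6.627 + 8.443 = 15.070 km³/yr.
τ = M_total / ΣF_ext = 18.783 / 15.070 = 1.246 yr.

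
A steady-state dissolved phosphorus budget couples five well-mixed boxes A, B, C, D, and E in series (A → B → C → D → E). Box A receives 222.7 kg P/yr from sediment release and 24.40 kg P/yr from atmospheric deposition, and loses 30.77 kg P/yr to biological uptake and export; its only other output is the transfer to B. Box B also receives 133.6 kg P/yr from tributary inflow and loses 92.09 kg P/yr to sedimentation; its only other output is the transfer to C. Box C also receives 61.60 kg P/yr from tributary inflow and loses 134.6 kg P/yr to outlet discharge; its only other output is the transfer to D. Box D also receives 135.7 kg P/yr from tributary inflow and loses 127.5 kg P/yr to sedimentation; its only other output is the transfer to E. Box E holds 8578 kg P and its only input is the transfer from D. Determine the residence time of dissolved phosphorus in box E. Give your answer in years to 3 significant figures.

Box A: F(A→B) = (222.7 + 24.40) − 30.77 = 216.33 kg P/yr.
Box B: F(B→C) = (216.33 + 133.6) − 92.09 = 257.84 kg P/yr.
Box C: F(C→D) = (257.84 + 61.60) − 134.6 = 184.84 kg P/yr.
Box D: F(D→E) = (184.84 + 135.7) − 127.5 = 193.04 kg P/yr.
Box E throughput = its input = 193.04 kg P/yr; τ = 8578 / 193.04 = 44.44 yr.

44.4 yr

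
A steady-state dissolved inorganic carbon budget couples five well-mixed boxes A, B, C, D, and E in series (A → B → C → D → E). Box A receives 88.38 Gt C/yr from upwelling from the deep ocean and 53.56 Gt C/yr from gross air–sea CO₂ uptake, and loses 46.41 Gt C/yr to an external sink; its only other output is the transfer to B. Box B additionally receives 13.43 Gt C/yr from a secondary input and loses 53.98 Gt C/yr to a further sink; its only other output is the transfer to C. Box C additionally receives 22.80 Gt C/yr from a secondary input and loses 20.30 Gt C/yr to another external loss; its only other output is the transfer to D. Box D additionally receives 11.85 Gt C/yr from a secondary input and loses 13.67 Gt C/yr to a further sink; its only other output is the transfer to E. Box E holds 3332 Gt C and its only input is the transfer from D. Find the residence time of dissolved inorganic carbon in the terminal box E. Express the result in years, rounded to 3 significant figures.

59.9 yr

Box A: F(A→B) = (88.38 + 53.56) − 46.41 = 95.530 Gt C/yr.
Box B: F(B→C) = (95.530 + 13.43) − 53.98 = 54.980 Gt C/yr.
Box C: F(C→D) = (54.980 + 22.80) − 20.30 = 57.480 Gt C/yr.
Box D: F(D→E) = (57.480 + 11.85) − 13.67 = 55.660 Gt C/yr.
Box E throughput = its input = 55.660 Gt C/yr; τ = 3332 / 55.660 = 59.86 yr.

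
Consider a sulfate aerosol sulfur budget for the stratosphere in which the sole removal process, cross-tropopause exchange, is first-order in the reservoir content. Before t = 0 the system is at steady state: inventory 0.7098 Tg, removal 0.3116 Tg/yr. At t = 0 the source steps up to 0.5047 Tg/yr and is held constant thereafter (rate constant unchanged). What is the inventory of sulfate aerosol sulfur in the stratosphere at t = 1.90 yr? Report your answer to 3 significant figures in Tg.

0.959 Tg

Residence time τ = M₀/F₀ = 2.278 yr. The eventual steady state is M_∞ = M₀·(F₁/F₀) = 0.7098 × 0.5047/0.3116 = 1.1497 Tg.
The anomaly ΔM(t) = M(t) − M_∞ decays as ΔM₀·e^(−t/τ) with ΔM₀ = 0.7098 − 1.1497 = −0.4399 Tg.
At t = 1.90 yr, e^(−t/τ) = e^(−0.8341) = 0.4343, so ΔM = −0.1910 Tg and M = 1.1497 − 0.1910 = 0.95865 Tg.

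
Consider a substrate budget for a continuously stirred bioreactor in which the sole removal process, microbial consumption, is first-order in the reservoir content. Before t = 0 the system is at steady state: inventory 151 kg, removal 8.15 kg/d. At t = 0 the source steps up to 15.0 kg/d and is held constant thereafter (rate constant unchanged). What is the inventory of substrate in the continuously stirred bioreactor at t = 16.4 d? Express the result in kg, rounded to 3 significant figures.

226 kg

Residence time τ = M₀/F₀ = 18.53 d. The eventual steady state is M_∞ = M₀·(F₁/F₀) = 151 × 15.0/8.15 = 277.91 kg.
The anomaly ΔM(t) = M(t) − M_∞ decays as ΔM₀·e^(−t/τ) with ΔM₀ = 151 − 277.91 = −126.9 kg.
At t = 16.4 d, e^(−t/τ) = e^(−0.8852) = 0.4126, so ΔM = −52.37 kg and M = 277.91 − 52.37 = 225.54 kg.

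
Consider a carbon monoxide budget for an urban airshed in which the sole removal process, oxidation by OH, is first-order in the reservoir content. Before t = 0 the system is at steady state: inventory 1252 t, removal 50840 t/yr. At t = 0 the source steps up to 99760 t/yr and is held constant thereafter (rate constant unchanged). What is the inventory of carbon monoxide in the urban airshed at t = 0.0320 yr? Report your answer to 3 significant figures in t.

2130 t

τ = M₀/F₀ = 1252/50840 = 0.02463 yr; rate constant k = 1/τ.
New steady state M_∞ = F₁/k = F₁·τ = 99760 × 0.02463 = 2456.7 t.
M(t) = M_∞ + (M₀ − M_∞)·e^(−t/τ); t/τ = 0.0320/0.02463 = 1.299, so e^(−t/τ) = 0.2727.
M(t) = 2456.7 − 1205 × 0.2727 = 2128.2 t.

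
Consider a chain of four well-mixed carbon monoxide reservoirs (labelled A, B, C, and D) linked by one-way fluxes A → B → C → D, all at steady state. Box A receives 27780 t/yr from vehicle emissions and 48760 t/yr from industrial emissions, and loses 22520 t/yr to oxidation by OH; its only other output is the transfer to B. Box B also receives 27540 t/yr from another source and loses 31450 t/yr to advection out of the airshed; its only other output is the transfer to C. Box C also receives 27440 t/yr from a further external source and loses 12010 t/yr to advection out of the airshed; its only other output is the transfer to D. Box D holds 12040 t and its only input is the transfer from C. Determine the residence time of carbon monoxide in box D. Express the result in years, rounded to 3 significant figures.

Box A: F(A→B) = (27780 + 48760) − 22520 = 54020 t/yr.
Box B: F(B→C) = (54020 + 27540) − 31450 = 50110 t/yr.
Box C: F(C→D) = (50110 + 27440) − 12010 = 65540 t/yr.
Box D throughput = its input = 65540 t/yr; τ = 12040 / 65540 = 0.1837 yr.

0.184 yr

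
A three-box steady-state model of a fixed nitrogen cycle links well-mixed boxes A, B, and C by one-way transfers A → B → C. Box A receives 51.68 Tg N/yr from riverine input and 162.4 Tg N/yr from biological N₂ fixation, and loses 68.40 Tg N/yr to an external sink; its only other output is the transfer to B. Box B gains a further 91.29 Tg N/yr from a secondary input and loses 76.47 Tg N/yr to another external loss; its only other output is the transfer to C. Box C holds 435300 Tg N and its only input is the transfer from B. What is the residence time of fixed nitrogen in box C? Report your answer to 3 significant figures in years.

Box A: F(A→B) = (51.68 + 162.4) − 68.40 = 145.68 Tg N/yr.
Box B: F(B→C) = (145.68 + 91.29) − 76.47 = 160.50 Tg N/yr.
Box C throughput = its input = 160.50 Tg N/yr; τ = 435300 / 160.50 = 2712 yr.

2710 yr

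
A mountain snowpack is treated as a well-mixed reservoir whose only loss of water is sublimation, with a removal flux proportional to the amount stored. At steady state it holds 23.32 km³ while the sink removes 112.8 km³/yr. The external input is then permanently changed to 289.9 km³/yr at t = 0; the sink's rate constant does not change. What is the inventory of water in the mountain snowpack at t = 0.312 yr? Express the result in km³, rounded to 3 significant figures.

The sink rate constant is k = F₀/M₀ = 112.8/23.32 = 4.837 yr⁻¹.
Solving dM/dt = F₁ − kM with M(0) = M₀ gives M(t) = F₁/k + (M₀ − F₁/k)·e^(−kt).
F₁/k = 289.9/4.837 = 59.933 km³; kt = 4.837 × 0.312 = 1.509, e^(−kt) = 0.2211.
M(0.312) = 59.933 + (23.32 − 59.933) × 0.2211 = 59.933 − 8.095 = 51.838 km³.

51.8 km³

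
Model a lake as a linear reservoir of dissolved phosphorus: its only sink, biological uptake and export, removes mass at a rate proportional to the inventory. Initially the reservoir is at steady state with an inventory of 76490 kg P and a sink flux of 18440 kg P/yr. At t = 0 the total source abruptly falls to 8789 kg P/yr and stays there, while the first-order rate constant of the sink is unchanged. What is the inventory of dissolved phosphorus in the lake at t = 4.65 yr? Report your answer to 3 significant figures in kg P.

τ = M₀/F₀ = 76490/18440 = 4.148 yr; rate constant k = 1/τ.
New steady state M_∞ = F₁/k = F₁·τ = 8789 × 4.148 = 36457 kg P.
M(t) = M_∞ + (M₀ − M_∞)·e^(−t/τ); t/τ = 4.65/4.148 = 1.121, so e^(−t/τ) = 0.3260.
M(t) = 36457 + 40030 × 0.3260 = 49506 kg P.

49500 kg P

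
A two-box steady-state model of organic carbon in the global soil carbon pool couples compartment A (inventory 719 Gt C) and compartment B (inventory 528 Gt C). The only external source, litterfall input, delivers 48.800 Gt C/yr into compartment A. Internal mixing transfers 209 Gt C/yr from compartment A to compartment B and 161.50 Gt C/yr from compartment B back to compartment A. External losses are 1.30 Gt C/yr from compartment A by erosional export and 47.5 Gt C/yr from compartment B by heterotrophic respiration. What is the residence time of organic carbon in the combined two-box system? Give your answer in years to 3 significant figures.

For the system as a whole, the A↔B exchange is internal and contributes nothing to the throughput; only the external sinks remove mass.
M_total = 719 + 528 = 1247.0 Gt C.
ΣF_external_out = 1.30 + 47.5 = 48.800 Gt C/yr.
τ = M_total / ΣF_ext = 1247.0 / 48.800 = 25.55 yr.

25.6 yr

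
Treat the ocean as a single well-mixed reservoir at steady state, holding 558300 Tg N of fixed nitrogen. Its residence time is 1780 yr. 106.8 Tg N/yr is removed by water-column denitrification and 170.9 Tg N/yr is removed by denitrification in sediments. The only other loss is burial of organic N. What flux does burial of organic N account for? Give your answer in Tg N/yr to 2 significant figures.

36 Tg N/yr

Total removal F = M/τ = 558300 / 1780 = 313.7 Tg N/yr.
Burial of organic N = F − (106.8 + 170.9) = 313.7 − 277.7 = 35.95 Tg N/yr.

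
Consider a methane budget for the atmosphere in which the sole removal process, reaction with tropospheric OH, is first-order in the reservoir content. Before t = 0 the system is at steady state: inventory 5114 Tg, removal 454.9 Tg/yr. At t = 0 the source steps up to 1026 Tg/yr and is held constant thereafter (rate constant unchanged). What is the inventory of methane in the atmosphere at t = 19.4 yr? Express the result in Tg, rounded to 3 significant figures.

τ = M₀/F₀ = 5114/454.9 = 11.24 yr; rate constant k = 1/τ.
New steady state M_∞ = F₁/k = F₁·τ = 1026 × 11.24 = 11534 Tg.
M(t) = M_∞ + (M₀ − M_∞)·e^(−t/τ); t/τ = 19.4/11.24 = 1.726, so e^(−t/τ) = 0.1781.
M(t) = 11534 − 6420 × 0.1781 = 10391 Tg.

10400 Tg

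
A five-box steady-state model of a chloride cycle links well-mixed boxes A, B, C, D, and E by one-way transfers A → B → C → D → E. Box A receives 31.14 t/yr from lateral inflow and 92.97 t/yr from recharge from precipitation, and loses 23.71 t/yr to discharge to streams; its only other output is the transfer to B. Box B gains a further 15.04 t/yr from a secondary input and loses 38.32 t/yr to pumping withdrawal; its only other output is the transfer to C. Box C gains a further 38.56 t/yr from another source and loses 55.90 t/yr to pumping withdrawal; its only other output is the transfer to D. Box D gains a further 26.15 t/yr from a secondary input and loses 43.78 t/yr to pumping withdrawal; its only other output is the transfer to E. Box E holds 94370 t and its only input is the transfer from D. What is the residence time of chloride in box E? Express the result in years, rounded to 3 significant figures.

Box A: F(A→B) = (31.14 + 92.97) − 23.71 = 100.40 t/yr.
Box B: F(B→C) = (100.40 + 15.04) − 38.32 = 77.120 t/yr.
Box C: F(C→D) = (77.120 + 38.56) − 55.90 = 59.780 t/yr.
Box D: F(D→E) = (59.780 + 26.15) − 43.78 = 42.150 t/yr.
Box E throughput = its input = 42.150 t/yr; τ = 94370 / 42.150 = 2239 yr.

2240 yr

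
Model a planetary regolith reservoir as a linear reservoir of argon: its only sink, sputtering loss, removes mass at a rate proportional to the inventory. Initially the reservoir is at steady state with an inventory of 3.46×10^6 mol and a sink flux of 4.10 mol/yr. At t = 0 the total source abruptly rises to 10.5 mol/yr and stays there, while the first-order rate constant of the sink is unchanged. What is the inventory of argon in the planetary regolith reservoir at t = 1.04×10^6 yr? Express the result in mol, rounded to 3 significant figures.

7.29×10^6 mol

Residence time τ = M₀/F₀ = 843900 yr. The eventual steady state is M_∞ = M₀·(F₁/F₀) = 3.46×10^6 × 10.5/4.10 = 8.8610×10^6 mol.
The anomaly ΔM(t) = M(t) − M_∞ decays as ΔM₀·e^(−t/τ) with ΔM₀ = 3.46×10^6 − 8.8610×10^6 = −5.401×10^6 mol.
At t = 1.04×10^6 yr, e^(−t/τ) = e^(−1.232) = 0.2916, so ΔM = −1.575×10^6 mol and M = 8.8610×10^6 − 1.575×10^6 = 7.2860×10^6 mol.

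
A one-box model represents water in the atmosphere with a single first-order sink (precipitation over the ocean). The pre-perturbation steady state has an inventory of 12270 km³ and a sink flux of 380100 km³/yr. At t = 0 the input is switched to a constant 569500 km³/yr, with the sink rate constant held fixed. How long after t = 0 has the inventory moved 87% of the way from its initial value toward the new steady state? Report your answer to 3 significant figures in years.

τ = M₀/F₀ = 12270/380100 = 0.03228 yr.
The remaining gap fraction is e^(−t/τ); 87% covered ⇒ e^(−t/τ) = 0.130.
t = −τ ln(0.130) = 0.03228 × 2.040 = 0.06586 yr.

0.0659 yr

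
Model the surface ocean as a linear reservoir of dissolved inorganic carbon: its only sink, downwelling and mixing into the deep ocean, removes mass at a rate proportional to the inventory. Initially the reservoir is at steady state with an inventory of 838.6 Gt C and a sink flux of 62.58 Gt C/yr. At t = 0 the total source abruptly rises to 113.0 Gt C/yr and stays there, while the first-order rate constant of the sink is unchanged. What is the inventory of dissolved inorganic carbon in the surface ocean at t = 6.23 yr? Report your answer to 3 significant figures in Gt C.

1090 Gt C

The sink rate constant is k = F₀/M₀ = 62.58/838.6 = 0.07462 yr⁻¹.
Solving dM/dt = F₁ − kM with M(0) = M₀ gives M(t) = F₁/k + (M₀ − F₁/k)·e^(−kt).
F₁/k = 113.0/0.07462 = 1514.3 Gt C; kt = 0.07462 × 6.23 = 0.4649, e^(−kt) = 0.6282.
M(6.23) = 1514.3 + (838.6 − 1514.3) × 0.6282 = 1514.3 − 424.4 = 1089.8 Gt C.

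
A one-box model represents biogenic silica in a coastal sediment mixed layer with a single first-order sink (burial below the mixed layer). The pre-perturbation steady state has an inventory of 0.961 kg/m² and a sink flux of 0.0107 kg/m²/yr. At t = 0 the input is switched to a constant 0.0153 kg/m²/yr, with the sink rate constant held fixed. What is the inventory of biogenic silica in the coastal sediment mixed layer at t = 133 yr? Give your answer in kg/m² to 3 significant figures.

1.28 kg/m²

Residence time τ = M₀/F₀ = 89.81 yr. The eventual steady state is M_∞ = M₀·(F₁/F₀) = 0.961 × 0.0153/0.0107 = 1.3741 kg/m².
The anomaly ΔM(t) = M(t) − M_∞ decays as ΔM₀·e^(−t/τ) with ΔM₀ = 0.961 − 1.3741 = −0.4131 kg/m².
At t = 133 yr, e^(−t/τ) = e^(−1.481) = 0.2274, so ΔM = −0.09397 kg/m² and M = 1.3741 − 0.09397 = 1.2802 kg/m².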